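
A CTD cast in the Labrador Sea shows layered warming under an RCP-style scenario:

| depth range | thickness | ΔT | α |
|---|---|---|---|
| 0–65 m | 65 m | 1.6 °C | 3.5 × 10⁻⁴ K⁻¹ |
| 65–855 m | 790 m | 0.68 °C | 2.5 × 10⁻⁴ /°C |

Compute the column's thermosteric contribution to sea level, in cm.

about 17.1 cm

Layer 1: 65 × 1.6 × 3.5×10⁻⁴ = 0.03640 m
65–855 m: 2.5×10⁻⁴ × 790 × 0.68 = 0.13430 m
Δh = 0.03640 + 0.13430 = 0.17070 m ≈ 17.1 cm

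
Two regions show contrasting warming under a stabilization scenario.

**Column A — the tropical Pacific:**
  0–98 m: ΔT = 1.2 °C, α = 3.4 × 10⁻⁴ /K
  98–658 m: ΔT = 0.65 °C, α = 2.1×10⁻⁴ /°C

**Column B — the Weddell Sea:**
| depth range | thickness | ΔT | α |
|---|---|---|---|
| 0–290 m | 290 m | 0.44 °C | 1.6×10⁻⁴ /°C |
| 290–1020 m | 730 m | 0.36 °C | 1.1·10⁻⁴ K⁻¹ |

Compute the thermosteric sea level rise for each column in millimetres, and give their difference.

A: 116 mm; B: 49.3 mm; difference 67.1 mm

A 1.2 × 3.4×10⁻⁴ × 98 = 0.039984 m
A 0.65 × 560 × 2.1×10⁻⁴ = 0.07644 m
A total: 0.116424 m
B 0–290 m: 1.6×10⁻⁴ × 0.44 × 290 = 0.020416 m
B 1.1×10⁻⁴ × 730 × 0.36 = 0.028908 m
B total: 0.049324 m
Difference: 0.116424 − 0.049324 = 0.06710 m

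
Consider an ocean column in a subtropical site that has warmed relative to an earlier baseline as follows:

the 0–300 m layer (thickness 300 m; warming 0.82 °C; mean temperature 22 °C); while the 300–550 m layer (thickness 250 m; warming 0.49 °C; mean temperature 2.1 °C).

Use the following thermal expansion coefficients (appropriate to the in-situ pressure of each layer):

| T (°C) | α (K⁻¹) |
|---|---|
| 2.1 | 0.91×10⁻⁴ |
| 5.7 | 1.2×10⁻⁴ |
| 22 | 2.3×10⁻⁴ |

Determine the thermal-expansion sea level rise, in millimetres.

Δh ≈ 67.7 mm

Layer 1 at 22 °C → α = 2.3×10⁻⁴ K⁻¹
Layer 2 at 2.1 °C → α = 0.91×10⁻⁴ K⁻¹
2.3×10⁻⁴ × 300 × 0.82 = 0.05658 m
300–550 m: 0.91×10⁻⁴ × 250 × 0.49 = 0.0111475 m
Δh = 0.05658 + 0.0111475 = 0.0677275 m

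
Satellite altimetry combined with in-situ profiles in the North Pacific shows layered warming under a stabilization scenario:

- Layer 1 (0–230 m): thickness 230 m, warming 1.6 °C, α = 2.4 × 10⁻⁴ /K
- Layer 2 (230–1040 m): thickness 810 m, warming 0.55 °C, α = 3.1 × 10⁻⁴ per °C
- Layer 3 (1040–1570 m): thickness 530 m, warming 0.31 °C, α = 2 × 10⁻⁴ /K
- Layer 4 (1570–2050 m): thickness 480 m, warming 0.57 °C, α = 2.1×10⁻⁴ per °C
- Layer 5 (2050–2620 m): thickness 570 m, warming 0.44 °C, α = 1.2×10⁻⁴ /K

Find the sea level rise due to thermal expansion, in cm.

Δh = 35 cm

Layer 1: 1.6 × 2.4×10⁻⁴ × 230 = 0.08832 m
0.55 × 810 × 3.1×10⁻⁴ = 0.138105 m
0.31 × 530 × 2×10⁻⁴ = 0.03286 m
1570–2050 m: 0.57 × 480 × 2.1×10⁻⁴ = 0.057456 m
1.2×10⁻⁴ × 570 × 0.44 = 0.030096 m
Δh = 0.08832 + 0.138105 + 0.03286 + 0.057456 + 0.030096 = 0.346837 m ≈ 35 cm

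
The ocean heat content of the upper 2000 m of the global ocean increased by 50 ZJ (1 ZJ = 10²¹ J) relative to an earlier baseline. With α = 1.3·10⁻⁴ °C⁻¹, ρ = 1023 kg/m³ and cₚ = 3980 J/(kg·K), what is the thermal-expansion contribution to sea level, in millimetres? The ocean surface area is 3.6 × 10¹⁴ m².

Δh = 4.43 mm

Per unit area: Q = 50×10²¹ / (3.6×10¹⁴) ≈ 1.389×10⁸ J/m²
Δh = αQ/(ρcₚ) = 1.3×10⁻⁴ × 1.389×10⁸ / (1023 × 3980) ≈ 0.0044349 m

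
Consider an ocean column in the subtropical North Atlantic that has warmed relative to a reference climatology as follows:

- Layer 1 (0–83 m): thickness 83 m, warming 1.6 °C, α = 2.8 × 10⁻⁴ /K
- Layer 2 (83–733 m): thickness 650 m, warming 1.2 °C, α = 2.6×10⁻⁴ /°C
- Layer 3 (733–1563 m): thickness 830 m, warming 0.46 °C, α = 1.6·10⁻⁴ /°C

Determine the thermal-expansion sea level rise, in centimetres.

30.1 cm

0–83 m: 2.8×10⁻⁴ × 83 × 1.6 = 0.037184 m
1.2 × 650 × 2.6×10⁻⁴ = 0.20280 m
Layer 3: 1.6×10⁻⁴ × 830 × 0.46 = 0.061088 m
Δh = 0.037184 + 0.20280 + 0.061088 = 0.301072 m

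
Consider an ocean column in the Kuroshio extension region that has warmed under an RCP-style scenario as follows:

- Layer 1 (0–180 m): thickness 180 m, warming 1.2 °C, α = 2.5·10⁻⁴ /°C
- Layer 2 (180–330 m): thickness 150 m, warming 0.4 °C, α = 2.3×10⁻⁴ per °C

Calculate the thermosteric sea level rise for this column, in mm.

0–180 m: 180 × 2.5×10⁻⁴ × 1.2 = 0.05400 m
180–330 m: 150 × 2.3×10⁻⁴ × 0.4 = 0.01380 m
Δh = 0.05400 + 0.01380 = 0.06780 m ≈ 67.8 mm

Δh ≈ 67.8 mm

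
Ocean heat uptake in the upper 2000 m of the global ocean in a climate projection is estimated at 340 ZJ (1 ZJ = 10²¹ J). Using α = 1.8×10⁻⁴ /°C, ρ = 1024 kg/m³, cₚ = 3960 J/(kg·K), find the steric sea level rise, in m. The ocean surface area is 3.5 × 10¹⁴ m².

Per unit area: Q = 340×10²¹ / (3.5×10¹⁴) ≈ 9.714×10⁸ J/m²
Δh = αQ/(ρcₚ) = 1.8×10⁻⁴ × 9.714×10⁸ / (1024 × 3960) ≈ 0.04312 m

Δh ≈ 0.0431 m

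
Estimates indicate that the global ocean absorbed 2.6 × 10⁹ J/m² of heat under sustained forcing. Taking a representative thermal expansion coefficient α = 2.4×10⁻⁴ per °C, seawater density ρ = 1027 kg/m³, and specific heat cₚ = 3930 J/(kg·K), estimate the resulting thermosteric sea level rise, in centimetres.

15.5 cm

Δh = αQ/(ρcₚ) = 2.4×10⁻⁴ × 2.6×10⁹ / (1027 × 3930) ≈ 0.15460 m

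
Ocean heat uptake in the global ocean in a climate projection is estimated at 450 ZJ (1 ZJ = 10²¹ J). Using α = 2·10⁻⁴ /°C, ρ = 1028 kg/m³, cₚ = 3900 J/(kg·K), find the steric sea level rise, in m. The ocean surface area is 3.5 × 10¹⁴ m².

0.064 m of thermosteric rise

Per unit area: Q = 450×10²¹ / (3.5×10¹⁴) ≈ 1.286×10⁹ J/m²
Δh = αQ/(ρcₚ) = 2×10⁻⁴ × 1.286×10⁹ / (1028 × 3900) ≈ 0.064152 m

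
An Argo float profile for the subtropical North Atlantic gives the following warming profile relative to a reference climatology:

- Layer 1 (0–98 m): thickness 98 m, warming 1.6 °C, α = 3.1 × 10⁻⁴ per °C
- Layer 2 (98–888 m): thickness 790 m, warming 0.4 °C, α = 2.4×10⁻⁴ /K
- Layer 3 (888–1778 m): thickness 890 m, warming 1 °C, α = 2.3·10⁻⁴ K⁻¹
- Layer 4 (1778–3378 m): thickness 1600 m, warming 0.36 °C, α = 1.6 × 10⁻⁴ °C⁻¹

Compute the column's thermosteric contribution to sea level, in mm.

Layer 1: 1.6 × 98 × 3.1×10⁻⁴ = 0.048608 m
98–888 m: 0.4 × 790 × 2.4×10⁻⁴ = 0.07584 m
Layer 3: 1 × 2.3×10⁻⁴ × 890 = 0.20470 m
1778–3378 m: 1.6×10⁻⁴ × 1600 × 0.36 = 0.09216 m
Δh = 0.048608 + 0.07584 + 0.20470 + 0.09216 = 0.421308 m ≈ 421 mm

about 421 mm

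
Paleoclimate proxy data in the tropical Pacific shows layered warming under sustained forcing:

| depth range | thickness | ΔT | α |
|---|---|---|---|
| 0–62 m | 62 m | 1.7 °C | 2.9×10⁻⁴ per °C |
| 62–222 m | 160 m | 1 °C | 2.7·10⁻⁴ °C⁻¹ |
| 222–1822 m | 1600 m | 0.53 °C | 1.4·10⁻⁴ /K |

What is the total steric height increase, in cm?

62 × 2.9×10⁻⁴ × 1.7 = 0.030566 m
62–222 m: 160 × 2.7×10⁻⁴ × 1 = 0.04320 m
222–1822 m: 1600 × 0.53 × 1.4×10⁻⁴ = 0.11872 m
Δh = 0.030566 + 0.04320 + 0.11872 = 0.192486 m

about 19 cm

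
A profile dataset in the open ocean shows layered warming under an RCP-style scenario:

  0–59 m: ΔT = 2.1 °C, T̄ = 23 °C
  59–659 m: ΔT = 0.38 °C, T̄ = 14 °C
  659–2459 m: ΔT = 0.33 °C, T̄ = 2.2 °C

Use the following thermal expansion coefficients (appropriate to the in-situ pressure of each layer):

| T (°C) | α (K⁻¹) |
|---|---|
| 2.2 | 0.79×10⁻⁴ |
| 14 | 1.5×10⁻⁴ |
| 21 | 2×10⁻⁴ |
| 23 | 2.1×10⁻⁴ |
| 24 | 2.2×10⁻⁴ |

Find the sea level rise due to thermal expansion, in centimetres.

Δh ≈ 10.7 cm

Layer 1 at 23 °C → α = 2.1×10⁻⁴ K⁻¹
Layer 2 at 14 °C → α = 1.5×10⁻⁴ K⁻¹
Layer 3 at 2.2 °C → α = 0.79×10⁻⁴ K⁻¹
Layer 1: 2.1×10⁻⁴ × 59 × 2.1 = 0.026019 m
1.5×10⁻⁴ × 600 × 0.38 = 0.03420 m
Layer 3: 0.79×10⁻⁴ × 0.33 × 1800 = 0.046926 m
Δh = 0.026019 + 0.03420 + 0.046926 = 0.107145 m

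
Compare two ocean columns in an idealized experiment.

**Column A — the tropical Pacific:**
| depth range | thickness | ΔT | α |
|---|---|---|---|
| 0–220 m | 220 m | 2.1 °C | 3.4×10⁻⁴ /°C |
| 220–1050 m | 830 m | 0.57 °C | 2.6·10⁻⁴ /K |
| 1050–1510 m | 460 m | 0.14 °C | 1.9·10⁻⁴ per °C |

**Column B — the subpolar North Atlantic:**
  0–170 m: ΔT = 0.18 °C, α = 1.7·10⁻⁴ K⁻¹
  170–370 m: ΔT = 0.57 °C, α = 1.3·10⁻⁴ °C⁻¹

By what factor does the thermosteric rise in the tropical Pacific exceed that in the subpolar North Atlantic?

14.6

A 220 × 2.1 × 3.4×10⁻⁴ = 0.15708 m
A 220–1050 m: 0.57 × 830 × 2.6×10⁻⁴ = 0.123006 m
A Layer 3: 0.14 × 1.9×10⁻⁴ × 460 = 0.012236 m
A total: 0.292322 m
B 0–170 m: 1.7×10⁻⁴ × 170 × 0.18 = 0.005202 m
B 200 × 1.3×10⁻⁴ × 0.57 = 0.01482 m
B total: 0.020022 m
Ratio: 0.292322 / 0.020022 ≈ 14.60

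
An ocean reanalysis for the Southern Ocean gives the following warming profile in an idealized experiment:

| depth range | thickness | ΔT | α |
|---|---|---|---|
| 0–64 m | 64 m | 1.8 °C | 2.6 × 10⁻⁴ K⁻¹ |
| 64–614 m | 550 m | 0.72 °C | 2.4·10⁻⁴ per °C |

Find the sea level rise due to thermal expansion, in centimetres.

Layer 1: 1.8 × 64 × 2.6×10⁻⁴ = 0.029952 m
0.72 × 2.4×10⁻⁴ × 550 = 0.09504 m
Δh = 0.029952 + 0.09504 = 0.124992 m

Δh = 12.5 cm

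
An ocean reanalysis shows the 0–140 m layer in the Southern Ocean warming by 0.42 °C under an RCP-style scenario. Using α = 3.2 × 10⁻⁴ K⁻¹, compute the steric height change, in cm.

Δh = αΔT·H = 3.2×10⁻⁴ × 0.42 × 140 = 0.018816 m

Δh = 1.9 cm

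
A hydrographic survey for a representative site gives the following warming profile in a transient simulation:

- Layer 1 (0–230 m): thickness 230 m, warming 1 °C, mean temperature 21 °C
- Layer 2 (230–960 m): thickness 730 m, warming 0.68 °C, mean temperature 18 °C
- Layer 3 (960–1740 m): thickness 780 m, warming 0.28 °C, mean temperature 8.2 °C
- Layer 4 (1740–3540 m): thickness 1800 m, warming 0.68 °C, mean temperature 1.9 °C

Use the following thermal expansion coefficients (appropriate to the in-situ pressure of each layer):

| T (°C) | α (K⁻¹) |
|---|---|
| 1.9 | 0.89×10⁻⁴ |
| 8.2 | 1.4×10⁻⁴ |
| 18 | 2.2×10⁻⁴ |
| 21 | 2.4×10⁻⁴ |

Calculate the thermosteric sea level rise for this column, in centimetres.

Δh ≈ 30.4 cm

Layer 1 at 21 °C → α = 2.4×10⁻⁴ K⁻¹
Layer 2 at 18 °C → α = 2.2×10⁻⁴ K⁻¹
Layer 3 at 8.2 °C → α = 1.4×10⁻⁴ K⁻¹
Layer 4 at 1.9 °C → α = 0.89×10⁻⁴ K⁻¹
0–230 m: 230 × 2.4×10⁻⁴ × 1 = 0.05520 m
Layer 2: 0.68 × 2.2×10⁻⁴ × 730 = 0.109208 m
780 × 1.4×10⁻⁴ × 0.28 = 0.030576 m
1740–3540 m: 0.89×10⁻⁴ × 1800 × 0.68 = 0.108936 m
Δh = 0.05520 + 0.109208 + 0.030576 + 0.108936 = 0.30392 m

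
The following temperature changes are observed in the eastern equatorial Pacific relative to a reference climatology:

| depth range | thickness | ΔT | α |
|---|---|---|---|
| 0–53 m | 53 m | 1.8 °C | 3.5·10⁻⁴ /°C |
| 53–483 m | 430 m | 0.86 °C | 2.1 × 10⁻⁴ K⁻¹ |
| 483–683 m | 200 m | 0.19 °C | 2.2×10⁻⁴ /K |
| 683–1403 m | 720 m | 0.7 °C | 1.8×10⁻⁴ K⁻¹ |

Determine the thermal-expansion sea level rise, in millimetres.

about 210 mm

0–53 m: 53 × 3.5×10⁻⁴ × 1.8 = 0.03339 m
53–483 m: 430 × 0.86 × 2.1×10⁻⁴ = 0.077658 m
483–683 m: 0.19 × 200 × 2.2×10⁻⁴ = 0.00836 m
0.7 × 720 × 1.8×10⁻⁴ = 0.09072 m
Δh = 0.03339 + 0.077658 + 0.00836 + 0.09072 = 0.210128 m ≈ 210 mm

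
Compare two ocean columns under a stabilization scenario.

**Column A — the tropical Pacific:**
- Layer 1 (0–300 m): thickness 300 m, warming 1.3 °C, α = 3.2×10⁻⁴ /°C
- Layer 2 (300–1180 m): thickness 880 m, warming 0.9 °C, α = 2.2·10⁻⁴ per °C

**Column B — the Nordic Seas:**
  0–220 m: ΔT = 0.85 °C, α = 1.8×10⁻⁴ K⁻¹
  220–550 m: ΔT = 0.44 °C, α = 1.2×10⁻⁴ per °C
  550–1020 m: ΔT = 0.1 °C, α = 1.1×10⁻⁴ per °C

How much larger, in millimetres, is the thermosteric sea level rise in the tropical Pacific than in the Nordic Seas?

A 1.3 × 3.2×10⁻⁴ × 300 = 0.12480 m
A Layer 2: 880 × 2.2×10⁻⁴ × 0.9 = 0.17424 m
A total: 0.29904 m
B 0–220 m: 220 × 1.8×10⁻⁴ × 0.85 = 0.03366 m
B 220–550 m: 1.2×10⁻⁴ × 330 × 0.44 = 0.017424 m
B 550–1020 m: 470 × 0.1 × 1.1×10⁻⁴ = 0.00517 m
B total: 0.056254 m
Difference: 0.29904 − 0.056254 = 0.242786 m

243 mm larger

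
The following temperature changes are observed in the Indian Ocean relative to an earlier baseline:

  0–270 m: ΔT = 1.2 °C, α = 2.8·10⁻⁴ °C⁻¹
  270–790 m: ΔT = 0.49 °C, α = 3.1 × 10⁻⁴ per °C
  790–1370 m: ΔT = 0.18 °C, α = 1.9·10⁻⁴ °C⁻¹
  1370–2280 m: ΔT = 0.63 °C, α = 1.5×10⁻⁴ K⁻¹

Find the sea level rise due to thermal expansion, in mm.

Layer 1: 270 × 1.2 × 2.8×10⁻⁴ = 0.09072 m
270–790 m: 3.1×10⁻⁴ × 520 × 0.49 = 0.078988 m
580 × 1.9×10⁻⁴ × 0.18 = 0.019836 m
Layer 4: 0.63 × 1.5×10⁻⁴ × 910 = 0.085995 m
Δh = 0.09072 + 0.078988 + 0.019836 + 0.085995 = 0.275539 m

280 mm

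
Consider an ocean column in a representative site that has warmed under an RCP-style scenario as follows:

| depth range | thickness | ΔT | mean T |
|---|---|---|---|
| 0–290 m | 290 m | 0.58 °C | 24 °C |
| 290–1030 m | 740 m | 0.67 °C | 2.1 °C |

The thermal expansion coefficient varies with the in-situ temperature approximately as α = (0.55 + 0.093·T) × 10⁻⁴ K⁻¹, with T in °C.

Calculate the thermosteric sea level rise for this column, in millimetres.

83.7 mm

Layer 1: α = (0.55 + 0.093×24)×10⁻⁴ = 2.782×10⁻⁴ K⁻¹
Layer 2: α = (0.55 + 0.093×2.1)×10⁻⁴ = 0.7453×10⁻⁴ K⁻¹
2.782×10⁻⁴ × 0.58 × 290 = 0.04679324 m
Layer 2: 0.67 × 0.7453×10⁻⁴ × 740 = 0.036951974 m
Δh = 0.04679324 + 0.036951974 = 0.083745214 m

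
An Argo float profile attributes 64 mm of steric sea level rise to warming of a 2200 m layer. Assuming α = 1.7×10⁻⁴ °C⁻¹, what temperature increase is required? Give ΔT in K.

ΔT = Δh/(αH) = 0.064 / (1.7×10⁻⁴ × 2200) ≈ 0.1711 K

ΔT ≈ 0.17 K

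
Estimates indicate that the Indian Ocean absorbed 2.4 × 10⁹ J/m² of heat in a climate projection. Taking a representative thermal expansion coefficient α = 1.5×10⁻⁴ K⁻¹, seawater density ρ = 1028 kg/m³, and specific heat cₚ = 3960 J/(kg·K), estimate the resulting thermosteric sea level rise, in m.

Δh = αQ/(ρcₚ) = 1.5×10⁻⁴ × 2.4×10⁹ / (1028 × 3960) ≈ 0.088433 m

0.0884 m of thermosteric rise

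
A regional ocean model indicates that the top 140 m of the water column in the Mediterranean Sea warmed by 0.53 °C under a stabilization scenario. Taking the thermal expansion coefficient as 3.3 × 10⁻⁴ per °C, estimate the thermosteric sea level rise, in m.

0.0245 m

Δh = αΔT·H = 3.3×10⁻⁴ × 0.53 × 140 = 0.024486 m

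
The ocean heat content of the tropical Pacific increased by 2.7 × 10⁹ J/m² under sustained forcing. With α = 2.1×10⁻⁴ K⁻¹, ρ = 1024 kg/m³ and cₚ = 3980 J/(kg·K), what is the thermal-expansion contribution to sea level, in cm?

Δh ≈ 13.9 cm

Δh = αQ/(ρcₚ) = 2.1×10⁻⁴ × 2.7×10⁹ / (1024 × 3980) ≈ 0.13912 m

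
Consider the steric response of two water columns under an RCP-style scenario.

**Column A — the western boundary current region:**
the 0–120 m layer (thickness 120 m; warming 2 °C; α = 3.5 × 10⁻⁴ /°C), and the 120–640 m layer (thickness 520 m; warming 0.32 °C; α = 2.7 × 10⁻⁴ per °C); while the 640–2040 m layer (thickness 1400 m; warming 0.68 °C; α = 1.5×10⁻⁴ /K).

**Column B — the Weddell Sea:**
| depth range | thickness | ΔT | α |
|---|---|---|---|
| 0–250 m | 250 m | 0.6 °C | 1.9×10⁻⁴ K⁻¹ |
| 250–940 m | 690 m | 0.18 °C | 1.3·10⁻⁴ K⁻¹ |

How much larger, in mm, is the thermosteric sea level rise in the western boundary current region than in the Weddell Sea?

227 mm

A Layer 1: 3.5×10⁻⁴ × 2 × 120 = 0.08400 m
A 2.7×10⁻⁴ × 520 × 0.32 = 0.044928 m
A Layer 3: 0.68 × 1.5×10⁻⁴ × 1400 = 0.14280 m
A total: 0.271728 m
B Layer 1: 1.9×10⁻⁴ × 0.6 × 250 = 0.02850 m
B 690 × 1.3×10⁻⁴ × 0.18 = 0.016146 m
B total: 0.044646 m
Difference: 0.271728 − 0.044646 = 0.227082 m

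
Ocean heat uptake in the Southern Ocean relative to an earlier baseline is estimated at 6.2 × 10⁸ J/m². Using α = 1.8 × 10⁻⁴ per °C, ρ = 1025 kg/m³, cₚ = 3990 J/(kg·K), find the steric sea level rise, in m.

0.027 m of thermosteric rise

Δh = αQ/(ρcₚ) = 1.8×10⁻⁴ × 6.2×10⁸ / (1025 × 3990) ≈ 0.027288 m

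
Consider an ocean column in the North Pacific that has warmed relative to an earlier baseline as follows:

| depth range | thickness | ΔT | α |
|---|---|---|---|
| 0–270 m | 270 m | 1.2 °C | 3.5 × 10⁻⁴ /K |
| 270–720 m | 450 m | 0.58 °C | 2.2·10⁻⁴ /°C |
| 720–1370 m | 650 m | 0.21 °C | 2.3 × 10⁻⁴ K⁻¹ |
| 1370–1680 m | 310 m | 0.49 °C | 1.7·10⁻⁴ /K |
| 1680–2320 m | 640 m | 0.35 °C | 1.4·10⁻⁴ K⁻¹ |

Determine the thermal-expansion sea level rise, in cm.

Δh ≈ 25.9 cm

Layer 1: 1.2 × 3.5×10⁻⁴ × 270 = 0.11340 m
0.58 × 450 × 2.2×10⁻⁴ = 0.05742 m
Layer 3: 650 × 0.21 × 2.3×10⁻⁴ = 0.031395 m
1.7×10⁻⁴ × 310 × 0.49 = 0.025823 m
1680–2320 m: 640 × 0.35 × 1.4×10⁻⁴ = 0.03136 m
Δh = 0.11340 + 0.05742 + 0.031395 + 0.025823 + 0.03136 = 0.259398 m ≈ 25.9 cm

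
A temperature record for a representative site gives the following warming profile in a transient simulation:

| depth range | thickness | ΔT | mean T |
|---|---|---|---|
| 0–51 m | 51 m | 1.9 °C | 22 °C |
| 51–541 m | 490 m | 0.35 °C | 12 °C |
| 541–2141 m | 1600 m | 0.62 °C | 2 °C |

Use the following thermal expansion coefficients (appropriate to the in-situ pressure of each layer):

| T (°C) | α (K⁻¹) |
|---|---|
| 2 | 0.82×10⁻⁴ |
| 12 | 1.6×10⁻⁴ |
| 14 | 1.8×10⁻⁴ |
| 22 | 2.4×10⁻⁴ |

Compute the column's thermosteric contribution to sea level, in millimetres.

Layer 1 at 22 °C → α = 2.4×10⁻⁴ K⁻¹
Layer 2 at 12 °C → α = 1.6×10⁻⁴ K⁻¹
Layer 3 at 2 °C → α = 0.82×10⁻⁴ K⁻¹
51 × 1.9 × 2.4×10⁻⁴ = 0.023256 m
490 × 1.6×10⁻⁴ × 0.35 = 0.02744 m
0.82×10⁻⁴ × 1600 × 0.62 = 0.081344 m
Δh = 0.023256 + 0.02744 + 0.081344 = 0.13204 m ≈ 132 mm

about 132 mm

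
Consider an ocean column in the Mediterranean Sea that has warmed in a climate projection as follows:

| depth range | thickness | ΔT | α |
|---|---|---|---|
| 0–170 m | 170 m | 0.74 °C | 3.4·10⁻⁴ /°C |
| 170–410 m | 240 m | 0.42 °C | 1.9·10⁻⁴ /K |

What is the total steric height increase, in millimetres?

61.9 mm

0–170 m: 3.4×10⁻⁴ × 0.74 × 170 = 0.042772 m
Layer 2: 1.9×10⁻⁴ × 240 × 0.42 = 0.019152 m
Δh = 0.042772 + 0.019152 = 0.061924 m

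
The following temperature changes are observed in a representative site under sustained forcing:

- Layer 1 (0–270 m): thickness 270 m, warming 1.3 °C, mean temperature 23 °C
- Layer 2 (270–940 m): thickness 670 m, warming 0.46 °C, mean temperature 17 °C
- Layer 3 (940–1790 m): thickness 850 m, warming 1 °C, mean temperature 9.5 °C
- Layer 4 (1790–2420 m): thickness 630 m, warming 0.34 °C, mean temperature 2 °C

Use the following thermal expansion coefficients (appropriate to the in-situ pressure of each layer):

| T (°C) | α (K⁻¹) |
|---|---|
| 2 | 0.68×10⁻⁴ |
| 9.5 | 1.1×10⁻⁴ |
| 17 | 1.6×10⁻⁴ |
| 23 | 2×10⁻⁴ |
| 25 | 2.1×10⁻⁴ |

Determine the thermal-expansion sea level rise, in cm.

23 cm of thermosteric rise

Layer 1 at 23 °C → α = 2×10⁻⁴ K⁻¹
Layer 2 at 17 °C → α = 1.6×10⁻⁴ K⁻¹
Layer 3 at 9.5 °C → α = 1.1×10⁻⁴ K⁻¹
Layer 4 at 2 °C → α = 0.68×10⁻⁴ K⁻¹
0–270 m: 1.3 × 270 × 2×10⁻⁴ = 0.07020 m
1.6×10⁻⁴ × 0.46 × 670 = 0.049312 m
1.1×10⁻⁴ × 850 × 1 = 0.09350 m
1790–2420 m: 630 × 0.68×10⁻⁴ × 0.34 = 0.0145656 m
Δh = 0.07020 + 0.049312 + 0.09350 + 0.0145656 = 0.2275776 m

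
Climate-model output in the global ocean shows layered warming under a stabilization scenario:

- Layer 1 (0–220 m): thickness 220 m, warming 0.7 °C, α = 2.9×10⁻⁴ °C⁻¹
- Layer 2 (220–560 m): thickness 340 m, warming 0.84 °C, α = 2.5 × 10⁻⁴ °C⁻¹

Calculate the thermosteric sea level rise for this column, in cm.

12 cm of thermosteric rise

Layer 1: 2.9×10⁻⁴ × 220 × 0.7 = 0.04466 m
0.84 × 2.5×10⁻⁴ × 340 = 0.07140 m
Δh = 0.04466 + 0.07140 = 0.11606 m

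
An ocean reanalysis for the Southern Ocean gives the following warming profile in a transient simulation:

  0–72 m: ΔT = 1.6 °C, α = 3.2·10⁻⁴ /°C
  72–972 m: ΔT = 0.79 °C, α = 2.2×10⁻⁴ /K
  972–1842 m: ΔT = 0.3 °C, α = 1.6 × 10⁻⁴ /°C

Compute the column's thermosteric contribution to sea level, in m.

1.6 × 72 × 3.2×10⁻⁴ = 0.036864 m
Layer 2: 900 × 2.2×10⁻⁴ × 0.79 = 0.15642 m
870 × 1.6×10⁻⁴ × 0.3 = 0.04176 m
Δh = 0.036864 + 0.15642 + 0.04176 = 0.235044 m ≈ 0.24 m

0.24 m of thermosteric rise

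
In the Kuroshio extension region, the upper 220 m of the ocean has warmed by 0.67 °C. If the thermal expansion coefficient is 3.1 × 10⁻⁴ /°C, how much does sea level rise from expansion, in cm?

Δh = αΔT·H = 3.1×10⁻⁴ × 0.67 × 220 = 0.045694 m

4.57 cm of thermosteric rise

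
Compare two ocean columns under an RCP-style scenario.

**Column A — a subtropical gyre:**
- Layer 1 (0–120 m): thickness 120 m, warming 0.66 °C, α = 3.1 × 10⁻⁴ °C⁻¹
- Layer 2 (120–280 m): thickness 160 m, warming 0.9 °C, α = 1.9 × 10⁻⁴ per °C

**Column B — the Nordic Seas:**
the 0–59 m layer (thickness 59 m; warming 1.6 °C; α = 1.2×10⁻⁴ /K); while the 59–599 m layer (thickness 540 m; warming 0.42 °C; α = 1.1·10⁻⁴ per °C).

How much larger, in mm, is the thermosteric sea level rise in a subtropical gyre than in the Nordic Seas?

Δh_A − Δh_B ≈ 16 mm

A 0–120 m: 0.66 × 120 × 3.1×10⁻⁴ = 0.024552 m
A 1.9×10⁻⁴ × 160 × 0.9 = 0.02736 m
A total: 0.051912 m
B 0–59 m: 1.6 × 59 × 1.2×10⁻⁴ = 0.011328 m
B 0.42 × 1.1×10⁻⁴ × 540 = 0.024948 m
B total: 0.036276 m
Difference: 0.051912 − 0.036276 = 0.015636 m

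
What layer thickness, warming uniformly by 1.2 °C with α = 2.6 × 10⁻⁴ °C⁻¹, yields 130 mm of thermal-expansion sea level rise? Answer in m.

H = Δh/(αΔT) = 0.13 / (2.6×10⁻⁴ × 1.2) ≈ 416.7 m

H ≈ 417 m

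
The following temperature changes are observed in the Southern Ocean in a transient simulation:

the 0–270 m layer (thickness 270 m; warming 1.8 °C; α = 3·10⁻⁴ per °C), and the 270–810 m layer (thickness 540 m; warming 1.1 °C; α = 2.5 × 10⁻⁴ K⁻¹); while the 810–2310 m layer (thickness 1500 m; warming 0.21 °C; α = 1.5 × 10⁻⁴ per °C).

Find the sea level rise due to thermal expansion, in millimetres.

Δh = 342 mm

Layer 1: 3×10⁻⁴ × 1.8 × 270 = 0.14580 m
270–810 m: 1.1 × 2.5×10⁻⁴ × 540 = 0.14850 m
Layer 3: 0.21 × 1500 × 1.5×10⁻⁴ = 0.04725 m
Δh = 0.14580 + 0.14850 + 0.04725 = 0.34155 m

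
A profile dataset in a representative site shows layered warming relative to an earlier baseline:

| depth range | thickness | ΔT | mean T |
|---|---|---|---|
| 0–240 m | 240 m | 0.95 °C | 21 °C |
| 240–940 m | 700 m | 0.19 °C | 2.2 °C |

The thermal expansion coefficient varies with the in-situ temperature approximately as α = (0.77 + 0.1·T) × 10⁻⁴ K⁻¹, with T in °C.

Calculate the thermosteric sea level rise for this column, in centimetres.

7.86 cm

Layer 1: α = (0.77 + 0.1×21)×10⁻⁴ = 2.87×10⁻⁴ K⁻¹
Layer 2: α = (0.77 + 0.1×2.2)×10⁻⁴ = 0.99×10⁻⁴ K⁻¹
Layer 1: 0.95 × 2.87×10⁻⁴ × 240 = 0.065436 m
240–940 m: 0.99×10⁻⁴ × 0.19 × 700 = 0.013167 m
Δh = 0.065436 + 0.013167 = 0.078603 m ≈ 7.86 cm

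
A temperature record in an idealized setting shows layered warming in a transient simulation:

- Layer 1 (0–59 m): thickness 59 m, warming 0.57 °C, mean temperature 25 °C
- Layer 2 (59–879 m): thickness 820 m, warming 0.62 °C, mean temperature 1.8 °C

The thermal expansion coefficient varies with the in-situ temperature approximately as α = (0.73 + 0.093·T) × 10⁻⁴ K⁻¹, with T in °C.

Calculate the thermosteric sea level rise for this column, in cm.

Δh = 5.59 cm

Layer 1: α = (0.73 + 0.093×25)×10⁻⁴ = 3.055×10⁻⁴ K⁻¹
Layer 2: α = (0.73 + 0.093×1.8)×10⁻⁴ = 0.8974×10⁻⁴ K⁻¹
0–59 m: 3.055×10⁻⁴ × 59 × 0.57 = 0.010273965 m
Layer 2: 0.8974×10⁻⁴ × 0.62 × 820 = 0.045623816 m
Δh = 0.010273965 + 0.045623816 = 0.055897781 m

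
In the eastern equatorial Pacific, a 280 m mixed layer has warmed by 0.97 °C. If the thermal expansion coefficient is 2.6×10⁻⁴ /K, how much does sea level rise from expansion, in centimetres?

7.06 cm

Δh = αΔT·H = 2.6×10⁻⁴ × 0.97 × 280 = 0.070616 m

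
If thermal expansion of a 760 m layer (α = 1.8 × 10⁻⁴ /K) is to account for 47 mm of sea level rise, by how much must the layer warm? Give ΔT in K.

ΔT = Δh/(αH) = 0.047 / (1.8×10⁻⁴ × 760) ≈ 0.3436 K

0.344 K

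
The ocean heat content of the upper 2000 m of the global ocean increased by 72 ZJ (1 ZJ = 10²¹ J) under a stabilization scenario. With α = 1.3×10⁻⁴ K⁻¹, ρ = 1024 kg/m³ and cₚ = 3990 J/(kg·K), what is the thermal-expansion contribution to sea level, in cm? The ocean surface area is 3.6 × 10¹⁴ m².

Per unit area: Q = 72×10²¹ / (3.6×10¹⁴) = 2×10⁸ J/m²
Δh = αQ/(ρcₚ) = 1.3×10⁻⁴ × 2×10⁸ / (1024 × 3990) ≈ 0.0063636 m

0.64 cm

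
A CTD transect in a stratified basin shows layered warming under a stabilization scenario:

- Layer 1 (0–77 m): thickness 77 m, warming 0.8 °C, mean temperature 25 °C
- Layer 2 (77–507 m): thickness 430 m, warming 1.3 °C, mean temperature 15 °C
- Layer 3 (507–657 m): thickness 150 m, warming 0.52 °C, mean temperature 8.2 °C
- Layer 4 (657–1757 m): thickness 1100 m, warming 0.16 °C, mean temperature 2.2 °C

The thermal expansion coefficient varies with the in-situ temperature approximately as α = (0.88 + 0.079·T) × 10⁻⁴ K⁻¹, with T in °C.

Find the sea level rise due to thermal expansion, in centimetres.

about 16.3 cm

Layer 1: α = (0.88 + 0.079×25)×10⁻⁴ = 2.855×10⁻⁴ K⁻¹
Layer 2: α = (0.88 + 0.079×15)×10⁻⁴ = 2.065×10⁻⁴ K⁻¹
Layer 3: α = (0.88 + 0.079×8.2)×10⁻⁴ = 1.5278×10⁻⁴ K⁻¹
Layer 4: α = (0.88 + 0.079×2.2)×10⁻⁴ = 1.0538×10⁻⁴ K⁻¹
0–77 m: 2.855×10⁻⁴ × 77 × 0.8 = 0.0175868 m
77–507 m: 2.065×10⁻⁴ × 1.3 × 430 = 0.1154335 m
Layer 3: 0.52 × 1.5278×10⁻⁴ × 150 = 0.01191684 m
1100 × 1.0538×10⁻⁴ × 0.16 = 0.01854688 m
Δh = 0.0175868 + 0.1154335 + 0.01191684 + 0.01854688 = 0.16348402 m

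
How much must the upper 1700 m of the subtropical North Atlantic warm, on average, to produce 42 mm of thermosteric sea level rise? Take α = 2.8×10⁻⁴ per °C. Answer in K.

ΔT = Δh/(αH) = 0.042 / (2.8×10⁻⁴ × 1700) ≈ 0.08824 K

0.0882 K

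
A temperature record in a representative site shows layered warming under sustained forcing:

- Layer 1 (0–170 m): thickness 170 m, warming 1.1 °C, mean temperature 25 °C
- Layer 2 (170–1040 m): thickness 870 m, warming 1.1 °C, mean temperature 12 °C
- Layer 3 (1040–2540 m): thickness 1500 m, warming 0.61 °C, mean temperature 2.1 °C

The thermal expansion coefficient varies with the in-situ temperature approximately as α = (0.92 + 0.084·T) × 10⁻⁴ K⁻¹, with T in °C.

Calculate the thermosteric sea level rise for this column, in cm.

about 34.1 cm

Layer 1: α = (0.92 + 0.084×25)×10⁻⁴ = 3.02×10⁻⁴ K⁻¹
Layer 2: α = (0.92 + 0.084×12)×10⁻⁴ = 1.928×10⁻⁴ K⁻¹
Layer 3: α = (0.92 + 0.084×2.1)×10⁻⁴ = 1.0964×10⁻⁴ K⁻¹
1.1 × 170 × 3.02×10⁻⁴ = 0.056474 m
Layer 2: 1.928×10⁻⁴ × 870 × 1.1 = 0.1845096 m
1040–2540 m: 1500 × 1.0964×10⁻⁴ × 0.61 = 0.1003206 m
Δh = 0.056474 + 0.1845096 + 0.1003206 = 0.3413042 m ≈ 34.1 cm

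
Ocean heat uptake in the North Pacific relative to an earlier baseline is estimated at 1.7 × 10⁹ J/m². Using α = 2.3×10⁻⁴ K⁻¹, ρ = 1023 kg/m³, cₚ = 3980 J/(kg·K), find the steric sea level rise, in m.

Δh = 0.0960 m

Δh = αQ/(ρcₚ) = 2.3×10⁻⁴ × 1.7×10⁹ / (1023 × 3980) ≈ 0.096032 m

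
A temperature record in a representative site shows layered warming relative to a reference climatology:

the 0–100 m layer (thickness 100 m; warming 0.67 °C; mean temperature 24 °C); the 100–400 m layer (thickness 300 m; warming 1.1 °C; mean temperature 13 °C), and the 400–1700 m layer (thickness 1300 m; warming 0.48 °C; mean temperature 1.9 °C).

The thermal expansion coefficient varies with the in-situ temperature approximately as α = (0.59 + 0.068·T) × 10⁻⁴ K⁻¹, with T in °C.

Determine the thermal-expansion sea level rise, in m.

Layer 1: α = (0.59 + 0.068×24)×10⁻⁴ = 2.222×10⁻⁴ K⁻¹
Layer 2: α = (0.59 + 0.068×13)×10⁻⁴ = 1.474×10⁻⁴ K⁻¹
Layer 3: α = (0.59 + 0.068×1.9)×10⁻⁴ = 0.7192×10⁻⁴ K⁻¹
0.67 × 100 × 2.222×10⁻⁴ = 0.0148874 m
Layer 2: 1.1 × 1.474×10⁻⁴ × 300 = 0.048642 m
Layer 3: 1300 × 0.7192×10⁻⁴ × 0.48 = 0.04487808 m
Δh = 0.0148874 + 0.048642 + 0.04487808 = 0.10840748 m ≈ 0.108 m

about 0.108 m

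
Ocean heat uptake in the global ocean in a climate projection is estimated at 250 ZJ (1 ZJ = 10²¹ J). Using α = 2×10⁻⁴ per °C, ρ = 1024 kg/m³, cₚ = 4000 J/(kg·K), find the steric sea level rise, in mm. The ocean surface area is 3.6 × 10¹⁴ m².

Per unit area: Q = 250×10²¹ / (3.6×10¹⁴) ≈ 6.944×10⁸ J/m²
Δh = αQ/(ρcₚ) = 2×10⁻⁴ × 6.944×10⁸ / (1024 × 4000) ≈ 0.033906 m

about 34 mm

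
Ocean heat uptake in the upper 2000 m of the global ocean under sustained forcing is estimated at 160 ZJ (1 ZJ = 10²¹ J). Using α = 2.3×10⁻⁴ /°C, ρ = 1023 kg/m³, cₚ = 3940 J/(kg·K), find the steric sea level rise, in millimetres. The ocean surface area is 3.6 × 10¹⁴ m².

Per unit area: Q = 160×10²¹ / (3.6×10¹⁴) ≈ 4.444×10⁸ J/m²
Δh = αQ/(ρcₚ) = 2.3×10⁻⁴ × 4.444×10⁸ / (1023 × 3940) ≈ 0.025359 m

25.4 mm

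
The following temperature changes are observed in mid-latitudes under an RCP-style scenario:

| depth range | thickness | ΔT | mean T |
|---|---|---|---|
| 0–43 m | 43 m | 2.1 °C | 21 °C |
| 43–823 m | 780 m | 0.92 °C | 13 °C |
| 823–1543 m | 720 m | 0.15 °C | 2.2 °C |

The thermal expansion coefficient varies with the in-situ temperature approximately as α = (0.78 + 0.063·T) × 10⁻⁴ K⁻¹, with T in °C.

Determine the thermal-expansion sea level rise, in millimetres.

Layer 1: α = (0.78 + 0.063×21)×10⁻⁴ = 2.103×10⁻⁴ K⁻¹
Layer 2: α = (0.78 + 0.063×13)×10⁻⁴ = 1.599×10⁻⁴ K⁻¹
Layer 3: α = (0.78 + 0.063×2.2)×10⁻⁴ = 0.9186×10⁻⁴ K⁻¹
0–43 m: 43 × 2.1 × 2.103×10⁻⁴ = 0.01899009 m
780 × 1.599×10⁻⁴ × 0.92 = 0.11474424 m
823–1543 m: 0.9186×10⁻⁴ × 720 × 0.15 = 0.00992088 m
Δh = 0.01899009 + 0.11474424 + 0.00992088 = 0.14365521 m

about 144 mm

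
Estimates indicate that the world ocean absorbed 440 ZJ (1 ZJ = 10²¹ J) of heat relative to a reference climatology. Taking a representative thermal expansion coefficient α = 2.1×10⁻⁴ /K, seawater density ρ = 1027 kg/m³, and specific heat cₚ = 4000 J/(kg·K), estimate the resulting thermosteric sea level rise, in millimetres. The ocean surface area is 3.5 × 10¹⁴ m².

Per unit area: Q = 440×10²¹ / (3.5×10¹⁴) ≈ 1.257×10⁹ J/m²
Δh = αQ/(ρcₚ) = 2.1×10⁻⁴ × 1.257×10⁹ / (1027 × 4000) ≈ 0.064258 m

64 mm of thermosteric rise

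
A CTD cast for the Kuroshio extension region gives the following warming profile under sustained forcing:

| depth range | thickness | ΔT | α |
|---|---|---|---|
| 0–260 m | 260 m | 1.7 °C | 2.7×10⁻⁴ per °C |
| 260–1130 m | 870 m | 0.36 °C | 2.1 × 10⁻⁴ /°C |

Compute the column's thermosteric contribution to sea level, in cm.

Δh ≈ 18.5 cm

Layer 1: 1.7 × 260 × 2.7×10⁻⁴ = 0.11934 m
870 × 0.36 × 2.1×10⁻⁴ = 0.065772 m
Δh = 0.11934 + 0.065772 = 0.185112 m ≈ 18.5 cm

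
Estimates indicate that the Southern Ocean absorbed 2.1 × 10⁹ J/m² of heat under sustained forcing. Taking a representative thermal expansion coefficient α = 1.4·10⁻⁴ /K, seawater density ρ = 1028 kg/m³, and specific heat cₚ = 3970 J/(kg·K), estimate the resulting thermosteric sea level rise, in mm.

72.0 mm of thermosteric rise

Δh = αQ/(ρcₚ) = 1.4×10⁻⁴ × 2.1×10⁹ / (1028 × 3970) ≈ 0.072038 m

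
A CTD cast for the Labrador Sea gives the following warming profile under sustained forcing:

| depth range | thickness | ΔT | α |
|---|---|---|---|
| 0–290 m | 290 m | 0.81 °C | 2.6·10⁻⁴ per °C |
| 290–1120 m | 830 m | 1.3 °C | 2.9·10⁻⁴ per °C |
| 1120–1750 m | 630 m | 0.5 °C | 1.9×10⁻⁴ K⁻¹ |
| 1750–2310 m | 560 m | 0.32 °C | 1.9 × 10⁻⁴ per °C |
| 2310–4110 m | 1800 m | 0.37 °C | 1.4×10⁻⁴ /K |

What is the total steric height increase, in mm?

560 mm of thermosteric rise

Layer 1: 0.81 × 290 × 2.6×10⁻⁴ = 0.061074 m
290–1120 m: 830 × 1.3 × 2.9×10⁻⁴ = 0.31291 m
1120–1750 m: 1.9×10⁻⁴ × 630 × 0.5 = 0.05985 m
Layer 4: 1.9×10⁻⁴ × 560 × 0.32 = 0.034048 m
1800 × 0.37 × 1.4×10⁻⁴ = 0.09324 m
Δh = 0.061074 + 0.31291 + 0.05985 + 0.034048 + 0.09324 = 0.561122 m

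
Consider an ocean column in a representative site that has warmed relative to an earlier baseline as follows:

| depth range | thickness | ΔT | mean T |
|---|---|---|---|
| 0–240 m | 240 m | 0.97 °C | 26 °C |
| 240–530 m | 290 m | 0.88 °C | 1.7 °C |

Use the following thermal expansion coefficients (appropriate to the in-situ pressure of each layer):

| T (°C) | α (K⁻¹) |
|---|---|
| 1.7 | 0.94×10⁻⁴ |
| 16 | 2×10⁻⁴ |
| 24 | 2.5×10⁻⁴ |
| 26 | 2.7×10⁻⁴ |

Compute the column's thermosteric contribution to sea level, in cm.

Δh ≈ 8.68 cm

Layer 1 at 26 °C → α = 2.7×10⁻⁴ K⁻¹
Layer 2 at 1.7 °C → α = 0.94×10⁻⁴ K⁻¹
0–240 m: 0.97 × 2.7×10⁻⁴ × 240 = 0.062856 m
240–530 m: 290 × 0.94×10⁻⁴ × 0.88 = 0.0239888 m
Δh = 0.062856 + 0.0239888 = 0.0868448 m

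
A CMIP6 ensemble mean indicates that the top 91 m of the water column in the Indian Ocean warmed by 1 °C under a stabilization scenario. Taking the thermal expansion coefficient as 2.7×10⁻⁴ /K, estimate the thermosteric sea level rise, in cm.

Δh = αΔT·H = 2.7×10⁻⁴ × 1 × 91 = 0.02457 m

Δh = 2.5 cm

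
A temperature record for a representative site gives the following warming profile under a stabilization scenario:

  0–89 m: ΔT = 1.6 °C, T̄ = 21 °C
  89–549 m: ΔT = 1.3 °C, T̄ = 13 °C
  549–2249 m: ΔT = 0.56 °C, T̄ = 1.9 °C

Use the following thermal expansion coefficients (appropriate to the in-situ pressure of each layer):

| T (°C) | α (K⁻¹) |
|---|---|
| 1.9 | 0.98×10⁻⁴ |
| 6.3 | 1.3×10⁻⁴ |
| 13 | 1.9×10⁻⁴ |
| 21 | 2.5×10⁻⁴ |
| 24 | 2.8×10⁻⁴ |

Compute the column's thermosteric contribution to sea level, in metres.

0.24 m

Layer 1 at 21 °C → α = 2.5×10⁻⁴ K⁻¹
Layer 2 at 13 °C → α = 1.9×10⁻⁴ K⁻¹
Layer 3 at 1.9 °C → α = 0.98×10⁻⁴ K⁻¹
89 × 1.6 × 2.5×10⁻⁴ = 0.03560 m
89–549 m: 1.3 × 1.9×10⁻⁴ × 460 = 0.11362 m
Layer 3: 0.98×10⁻⁴ × 0.56 × 1700 = 0.093296 m
Δh = 0.03560 + 0.11362 + 0.093296 = 0.242516 m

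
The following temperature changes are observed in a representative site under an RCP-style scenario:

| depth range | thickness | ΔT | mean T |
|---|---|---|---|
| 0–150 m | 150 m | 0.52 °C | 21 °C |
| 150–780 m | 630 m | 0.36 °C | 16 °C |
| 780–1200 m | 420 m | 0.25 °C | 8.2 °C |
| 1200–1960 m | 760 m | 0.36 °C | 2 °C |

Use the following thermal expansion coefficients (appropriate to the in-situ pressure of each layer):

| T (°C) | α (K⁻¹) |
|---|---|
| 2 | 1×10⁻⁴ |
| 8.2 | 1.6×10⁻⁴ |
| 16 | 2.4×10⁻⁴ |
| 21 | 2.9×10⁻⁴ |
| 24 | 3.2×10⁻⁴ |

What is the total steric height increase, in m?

Layer 1 at 21 °C → α = 2.9×10⁻⁴ K⁻¹
Layer 2 at 16 °C → α = 2.4×10⁻⁴ K⁻¹
Layer 3 at 8.2 °C → α = 1.6×10⁻⁴ K⁻¹
Layer 4 at 2 °C → α = 1×10⁻⁴ K⁻¹
2.9×10⁻⁴ × 150 × 0.52 = 0.02262 m
Layer 2: 0.36 × 630 × 2.4×10⁻⁴ = 0.054432 m
780–1200 m: 420 × 1.6×10⁻⁴ × 0.25 = 0.01680 m
Layer 4: 760 × 0.36 × 1×10⁻⁴ = 0.02736 m
Δh = 0.02262 + 0.054432 + 0.01680 + 0.02736 = 0.121212 m

Δh ≈ 0.121 m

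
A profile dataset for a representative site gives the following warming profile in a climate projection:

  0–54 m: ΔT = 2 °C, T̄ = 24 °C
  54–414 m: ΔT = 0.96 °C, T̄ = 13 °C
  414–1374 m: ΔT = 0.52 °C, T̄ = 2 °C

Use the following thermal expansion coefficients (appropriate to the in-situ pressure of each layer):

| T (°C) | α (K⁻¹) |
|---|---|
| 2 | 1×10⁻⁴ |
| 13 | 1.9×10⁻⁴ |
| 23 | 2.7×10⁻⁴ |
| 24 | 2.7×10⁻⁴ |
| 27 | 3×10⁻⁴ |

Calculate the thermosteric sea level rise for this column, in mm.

Layer 1 at 24 °C → α = 2.7×10⁻⁴ K⁻¹
Layer 2 at 13 °C → α = 1.9×10⁻⁴ K⁻¹
Layer 3 at 2 °C → α = 1×10⁻⁴ K⁻¹
Layer 1: 2 × 2.7×10⁻⁴ × 54 = 0.02916 m
54–414 m: 360 × 0.96 × 1.9×10⁻⁴ = 0.065664 m
Layer 3: 1×10⁻⁴ × 0.52 × 960 = 0.04992 m
Δh = 0.02916 + 0.065664 + 0.04992 = 0.144744 m

145 mm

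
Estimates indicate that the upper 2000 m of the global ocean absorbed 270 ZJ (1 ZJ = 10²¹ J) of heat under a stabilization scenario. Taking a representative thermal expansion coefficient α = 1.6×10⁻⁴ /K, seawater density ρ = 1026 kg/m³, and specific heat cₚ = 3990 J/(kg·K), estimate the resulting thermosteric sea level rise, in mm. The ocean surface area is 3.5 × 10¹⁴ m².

Per unit area: Q = 270×10²¹ / (3.5×10¹⁴) ≈ 7.714×10⁸ J/m²
Δh = αQ/(ρcₚ) = 1.6×10⁻⁴ × 7.714×10⁸ / (1026 × 3990) ≈ 0.030149 m

30 mm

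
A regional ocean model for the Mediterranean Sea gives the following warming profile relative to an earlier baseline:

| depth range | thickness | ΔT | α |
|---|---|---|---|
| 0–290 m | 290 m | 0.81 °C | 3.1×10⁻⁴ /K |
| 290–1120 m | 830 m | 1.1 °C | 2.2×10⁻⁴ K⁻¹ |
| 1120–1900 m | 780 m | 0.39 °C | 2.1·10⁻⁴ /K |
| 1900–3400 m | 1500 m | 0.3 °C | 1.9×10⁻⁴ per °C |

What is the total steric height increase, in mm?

Layer 1: 290 × 3.1×10⁻⁴ × 0.81 = 0.072819 m
1.1 × 830 × 2.2×10⁻⁴ = 0.20086 m
Layer 3: 780 × 2.1×10⁻⁴ × 0.39 = 0.063882 m
Layer 4: 1.9×10⁻⁴ × 0.3 × 1500 = 0.08550 m
Δh = 0.072819 + 0.20086 + 0.063882 + 0.08550 = 0.423061 m

Δh ≈ 420 mm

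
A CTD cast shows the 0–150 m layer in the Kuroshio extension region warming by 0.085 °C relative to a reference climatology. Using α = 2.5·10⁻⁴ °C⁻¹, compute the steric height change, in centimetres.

Δh = αΔT·H = 2.5×10⁻⁴ × 0.085 × 150 = 0.0031875 m

0.32 cm of thermosteric rise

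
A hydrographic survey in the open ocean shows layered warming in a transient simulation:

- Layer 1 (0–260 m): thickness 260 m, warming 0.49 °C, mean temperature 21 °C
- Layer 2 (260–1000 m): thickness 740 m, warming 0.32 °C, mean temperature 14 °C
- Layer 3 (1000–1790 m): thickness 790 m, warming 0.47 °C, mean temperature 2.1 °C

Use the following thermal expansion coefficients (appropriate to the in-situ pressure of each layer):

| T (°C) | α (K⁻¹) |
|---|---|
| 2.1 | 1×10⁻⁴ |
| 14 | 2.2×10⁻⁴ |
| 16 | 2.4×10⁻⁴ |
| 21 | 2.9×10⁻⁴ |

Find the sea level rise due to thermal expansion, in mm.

Layer 1 at 21 °C → α = 2.9×10⁻⁴ K⁻¹
Layer 2 at 14 °C → α = 2.2×10⁻⁴ K⁻¹
Layer 3 at 2.1 °C → α = 1×10⁻⁴ K⁻¹
0.49 × 260 × 2.9×10⁻⁴ = 0.036946 m
Layer 2: 0.32 × 740 × 2.2×10⁻⁴ = 0.052096 m
790 × 1×10⁻⁴ × 0.47 = 0.03713 m
Δh = 0.036946 + 0.052096 + 0.03713 = 0.126172 m ≈ 126 mm

Δh = 126 mm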